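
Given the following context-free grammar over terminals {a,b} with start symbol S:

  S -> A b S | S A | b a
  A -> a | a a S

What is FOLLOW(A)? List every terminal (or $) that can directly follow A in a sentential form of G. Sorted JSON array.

Compute FIRST by fixpoint:
round 1:
  A via A→a: +{a}
  S via S→A b S: +{a}
  S via S→b a: +{b}
  S: {a,b}  A: {a}
round 2: done
  S: {a,b}  A: {a}

FOLLOW sets:
seed FOLLOW(S) with $
pass 1:
  S→A b S: FOLLOW(A) ⊇ FIRST(b) = {b}; new: +{b}
  S→S A: FOLLOW(S) ⊇ FIRST(A) = {a}; new: +{a}
  S→S A: FOLLOW(A) ⊇ FOLLOW(S) ⊇ {$,a}; new: +{$,a}
  S: {$,a}  A: {$,a,b}
pass 2:
  A→a a S: FOLLOW(S) ⊇ FOLLOW(A) ⊇ {$,a,b}; new: +{b}
  S: {$,a,b}  A: {$,a,b}
pass 3: — fixpoint
  S: {$,a,b}  A: {$,a,b}

FOLLOW(A) = ["$", "a", "b"]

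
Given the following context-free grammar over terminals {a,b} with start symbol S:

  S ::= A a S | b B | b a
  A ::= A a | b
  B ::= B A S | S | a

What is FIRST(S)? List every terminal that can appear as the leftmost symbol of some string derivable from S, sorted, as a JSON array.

FIRST sets, iterate to fixpoint:
iter 1:
  A via A→b: +{b}
  B via B→a: +{a}
  S via S→A a S: +{b}
  FIRST(S)={b}  FIRST(A)={b}  FIRST(B)={a}
iter 2:
  B via B→S: +{b}
  FIRST(S)={b}  FIRST(A)={b}  FIRST(B)={a,b}
iter 3: (no change)
  FIRST(S)={b}  FIRST(A)={b}  FIRST(B)={a,b}

FIRST(S) = ["b"]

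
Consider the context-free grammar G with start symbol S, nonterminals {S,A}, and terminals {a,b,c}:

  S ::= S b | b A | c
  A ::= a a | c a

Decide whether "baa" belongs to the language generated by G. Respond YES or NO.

CNF form of G:
  S -> S T2 | T2 A | c
  A -> T0 T0 | T1 T0
  T0 -> a
  T1 -> c
  T2 -> b

CYK table (by increasing span):
  [0..0]={T2}  "b"  orig:{}
  [1..1]={T0}  "a"  orig:{}
  [2..2]={T0}  "a"  orig:{}
  [0..1]=∅  "ba"
  [1..2]={A}  "aa"
  [0..2]={S}  "baa"

S ∈ T[0,2] ⇒ YES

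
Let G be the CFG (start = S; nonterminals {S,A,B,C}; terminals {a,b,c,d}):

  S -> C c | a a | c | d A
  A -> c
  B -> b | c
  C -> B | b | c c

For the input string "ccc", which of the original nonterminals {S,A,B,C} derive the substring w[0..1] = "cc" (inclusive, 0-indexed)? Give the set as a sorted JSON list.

CNF form of G:
  S -> C T0 | T1 T1 | T2 A | c
  A -> c
  B -> b | c
  C -> T0 T0 | b | c
  T0 -> c
  T1 -> a
  T2 -> d

CYK table (by increasing span) — only the sub-triangle for w[0..1]:
  T[0,0] 'c' = {A,B,C,S,T0}  orig:{A,B,C,S}
  T[1,1] 'c' = {A,B,C,S,T0}  orig:{A,B,C,S}
  T[0,1] 'cc' = {C,S}

Original NTs in T[0,1] deriving "cc": ["C", "S"]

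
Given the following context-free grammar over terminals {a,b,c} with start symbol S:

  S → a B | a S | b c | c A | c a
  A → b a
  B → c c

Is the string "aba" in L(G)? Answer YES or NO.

Convert to CNF:
  S -> T0 T2 | T1 B | T1 S | T2 A | T2 T1
  A -> T0 T1
  B -> T2 T2
  T0 -> b
  T1 -> a
  T2 -> c

CYK fill:
  [0..0]={T1}  "a"  orig:{}
  [1..1]={T0}  "b"  orig:{}
  [2..2]={T1}  "a"  orig:{}
  [0..1]=∅  "ab"
  [1..2]={A}  "ba"
  [0..2]=∅  "aba"

S ∉ T[0,2] ⇒ NO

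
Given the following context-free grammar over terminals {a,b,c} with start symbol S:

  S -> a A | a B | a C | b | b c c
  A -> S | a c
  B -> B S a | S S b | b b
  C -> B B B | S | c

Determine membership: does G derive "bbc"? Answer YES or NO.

Convert to CNF:
  S -> T0 A | T0 B | T0 C | T2 X8 | b
  A -> T0 A | T0 B | T0 C | T0 T1 | T2 X3 | b
  B -> B X4 | S X5 | T2 T2
  C -> B X6 | T0 A | T0 B | T0 C | T2 X7 | b | c
  T0 -> a
  T1 -> c
  T2 -> b
  X3 -> T1 T1
  X4 -> S T0
  X5 -> S T2
  X6 -> B B
  X7 -> T1 T1
  X8 -> T1 T1

CYK table (by increasing span):
  [0..0]={A,C,S,T2}  "b"  orig:{A,C,S}
  [1..1]={A,C,S,T2}  "b"  orig:{A,C,S}
  [2..2]={C,T1}  "c"  orig:{C}
  [0..1]={B,X5}  "bb"  orig:{B}
  [1..2]=∅  "bc"
  [0..2]=∅  "bbc"

S ∉ T[0,2] ⇒ NO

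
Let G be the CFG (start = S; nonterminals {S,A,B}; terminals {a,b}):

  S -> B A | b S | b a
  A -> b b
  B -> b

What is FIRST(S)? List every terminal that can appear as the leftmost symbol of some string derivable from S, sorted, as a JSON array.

FIRST sets, iterate to fixpoint:
iter 1:
  A via A→b b: +{b}
  B via B→b: +{b}
  S via S→B A: +{b}
  FIRST(S)={b}  FIRST(A)={b}  FIRST(B)={b}
iter 2: (no change)
  FIRST(S)={b}  FIRST(A)={b}  FIRST(B)={b}

FIRST(S) = ["b"]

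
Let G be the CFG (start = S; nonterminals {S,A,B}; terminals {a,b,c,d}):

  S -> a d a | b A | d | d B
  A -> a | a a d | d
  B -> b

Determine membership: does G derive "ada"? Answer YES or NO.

CNF form of G:
  S -> T0 X4 | T1 B | T2 A | d
  A -> T0 X3 | a | d
  B -> b
  T0 -> a
  T1 -> d
  T2 -> b
  X3 -> T0 T1
  X4 -> T1 T0

CYK fill:
  [0..0]={A,T0}  "a"  orig:{A}
  [1..1]={A,S,T1}  "d"  orig:{A,S}
  [2..2]={A,T0}  "a"  orig:{A}
  [0..1]={X3}  "ad"  orig:{}
  [1..2]={X4}  "da"  orig:{}
  [0..2]={S}  "ada"

S ∈ T[0,2] ⇒ YES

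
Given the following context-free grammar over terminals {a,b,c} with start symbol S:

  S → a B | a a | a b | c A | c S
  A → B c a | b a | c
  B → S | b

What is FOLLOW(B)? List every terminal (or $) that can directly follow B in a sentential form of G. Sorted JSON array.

Compute FIRST by fixpoint:
iter 1:
  A via A→b a: +{b}
  A via A→c: +{c}
  B via B→b: +{b}
  S via S→a B: +{a}
  S via S→c A: +{c}
  FIRST(S)={a,c}  FIRST(A)={b,c}  FIRST(B)={b}
iter 2:
  B via B→S: +{a,c}
  FIRST(S)={a,c}  FIRST(A)={b,c}  FIRST(B)={a,b,c}
iter 3:
  A via A→B c a: +{a}
  FIRST(S)={a,c}  FIRST(A)={a,b,c}  FIRST(B)={a,b,c}
iter 4: (stable)
  FIRST(S)={a,c}  FIRST(A)={a,b,c}  FIRST(B)={a,b,c}

FOLLOW sets:
seed FOLLOW(S) with $
iter 1:
  A→B c a: FOLLOW(B) ⊇ FIRST(c) = {c}; new: +{c}
  B→S: FOLLOW(S) ⊇ FOLLOW(B) ⊇ {c}; new: +{c}
  S→a B: FOLLOW(B) ⊇ FOLLOW(S) ⊇ {$,c}; new: +{$}
  S→c A: FOLLOW(A) ⊇ FOLLOW(S) ⊇ {$,c}; new: +{$,c}
  S: {$,c}  A: {$,c}  B: {$,c}
iter 2: done
  S: {$,c}  A: {$,c}  B: {$,c}

FOLLOW(B) = ["$", "c"]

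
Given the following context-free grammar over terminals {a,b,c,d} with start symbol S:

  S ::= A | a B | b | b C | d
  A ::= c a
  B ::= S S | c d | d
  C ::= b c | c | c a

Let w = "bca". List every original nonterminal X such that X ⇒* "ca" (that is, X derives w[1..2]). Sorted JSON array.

CNF form of G:
  S -> T0 T1 | T1 B | T3 C | b | d
  A -> T0 T1
  B -> S S | T0 T2 | d
  C -> T0 T1 | T3 T0 | c
  T0 -> c
  T1 -> a
  T2 -> d
  T3 -> b

Fill CYK table bottom-up (cells [i..j] with 1 ≤ i ≤ j ≤ 2 only):
  [1..1]={C,T0}  "c"  orig:{C}
  [2..2]={T1}  "a"  orig:{}
  [1..2]={A,C,S}  "ca"

Original NTs in T[1,2] deriving "ca": ["A", "C", "S"]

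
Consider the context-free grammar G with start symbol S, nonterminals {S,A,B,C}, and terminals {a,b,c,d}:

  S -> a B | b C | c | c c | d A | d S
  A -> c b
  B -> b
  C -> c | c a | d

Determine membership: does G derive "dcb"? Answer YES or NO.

CNF form of G:
  S -> T0 T0 | T1 C | T2 B | T3 A | T3 S | c
  A -> T0 T1
  B -> b
  C -> T0 T2 | c | d
  T0 -> c
  T1 -> b
  T2 -> a
  T3 -> d

Fill CYK table bottom-up:
  [0..0]={C,T3}  "d"  orig:{C}
  [1..1]={C,S,T0}  "c"  orig:{C,S}
  [2..2]={B,T1}  "b"  orig:{B}
  [0..1]={S}  "dc"
  [1..2]={A}  "cb"
  [0..2]={S}  "dcb"

S ∈ T[0,2] ⇒ YES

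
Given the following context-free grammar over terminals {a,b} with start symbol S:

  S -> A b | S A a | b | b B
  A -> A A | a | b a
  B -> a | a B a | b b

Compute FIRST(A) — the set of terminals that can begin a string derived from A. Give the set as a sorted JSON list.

Compute FIRST by fixpoint:
pass 1:
  A via A→a: +{a}
  A via A→b a: +{b}
  B via B→a: +{a}
  B via B→b b: +{b}
  S via S→A b: +{a,b}
  S: {a,b}  A: {a,b}  B: {a,b}
pass 2: — fixpoint
  S: {a,b}  A: {a,b}  B: {a,b}

FIRST(A) = ["a", "b"]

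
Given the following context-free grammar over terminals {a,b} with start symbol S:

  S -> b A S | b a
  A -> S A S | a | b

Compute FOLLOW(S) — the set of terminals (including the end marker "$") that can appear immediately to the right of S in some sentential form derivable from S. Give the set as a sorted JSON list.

FIRST iteration:
iter 1:
  A via A→a: +{a}
  A via A→b: +{b}
  S via S→b A S: +{b}
  S: {b}  A: {a,b}
iter 2: (no change)
  S: {b}  A: {a,b}

Compute FOLLOW by fixpoint:
seed FOLLOW(S) with $
pass 1:
  A→S A S: FOLLOW(S) ⊇ FIRST(A) = {a,b}; new: +{a,b}
  A→S A S: FOLLOW(A) ⊇ FIRST(S) = {b}; new: +{b}
  FOLLOW[S]={$,a,b}  FOLLOW[A]={b}
pass 2: — fixpoint
  FOLLOW[S]={$,a,b}  FOLLOW[A]={b}

FOLLOW(S) = ["$", "a", "b"]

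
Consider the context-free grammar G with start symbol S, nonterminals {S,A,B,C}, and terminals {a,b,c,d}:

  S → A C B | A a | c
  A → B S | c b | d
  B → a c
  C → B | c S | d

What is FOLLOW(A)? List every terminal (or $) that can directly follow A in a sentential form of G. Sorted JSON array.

Compute FIRST by fixpoint:
round 1:
  A via A→c b: +{c}
  A via A→d: +{d}
  B via B→a c: +{a}
  C via C→B: +{a}
  C via C→c S: +{c}
  C via C→d: +{d}
  S via S→A C B: +{c,d}
  FIRST[S]={c,d}  FIRST[A]={c,d}  FIRST[B]={a}  FIRST[C]={a,c,d}
round 2:
  A via A→B S: +{a}
  S via S→A C B: +{a}
  FIRST[S]={a,c,d}  FIRST[A]={a,c,d}  FIRST[B]={a}  FIRST[C]={a,c,d}
round 3: (no change)
  FIRST[S]={a,c,d}  FIRST[A]={a,c,d}  FIRST[B]={a}  FIRST[C]={a,c,d}

FOLLOW sets:
seed FOLLOW(S) with $
pass 1:
  A→B S: FOLLOW(B) ⊇ FIRST(S) = {a,c,d}; new: +{a,c,d}
  S→A C B: FOLLOW(A) ⊇ FIRST(C) = {a,c,d}; new: +{a,c,d}
  S→A C B: FOLLOW(C) ⊇ FIRST(B) = {a}; new: +{a}
  S→A C B: FOLLOW(B) ⊇ FOLLOW(S) ⊇ {$}; new: +{$}
  FOLLOW[S]={$}  FOLLOW[A]={a,c,d}  FOLLOW[B]={$,a,c,d}  FOLLOW[C]={a}
pass 2:
  A→B S: FOLLOW(S) ⊇ FOLLOW(A) ⊇ {a,c,d}; new: +{a,c,d}
  FOLLOW[S]={$,a,c,d}  FOLLOW[A]={a,c,d}  FOLLOW[B]={$,a,c,d}  FOLLOW[C]={a}
pass 3: done
  FOLLOW[S]={$,a,c,d}  FOLLOW[A]={a,c,d}  FOLLOW[B]={$,a,c,d}  FOLLOW[C]={a}

FOLLOW(A) = ["a", "c", "d"]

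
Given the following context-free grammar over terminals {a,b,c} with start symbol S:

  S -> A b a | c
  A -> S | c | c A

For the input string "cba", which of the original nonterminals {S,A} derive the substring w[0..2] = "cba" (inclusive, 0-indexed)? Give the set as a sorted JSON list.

Convert to CNF:
  S -> A X4 | c
  A -> A X3 | T2 A | c
  T0 -> b
  T1 -> a
  T2 -> c
  X3 -> T0 T1
  X4 -> T0 T1

Fill CYK table bottom-up — only the sub-triangle for w[0..2]:
  [0..0]={A,S,T2}  "c"  orig:{A,S}
  [1..1]={T0}  "b"  orig:{}
  [2..2]={T1}  "a"  orig:{}
  [0..1]=∅  "cb"
  [1..2]={X3,X4}  "ba"  orig:{}
  [0..2]={A,S}  "cba"

Original NTs in T[0,2] deriving "cba": ["A", "S"]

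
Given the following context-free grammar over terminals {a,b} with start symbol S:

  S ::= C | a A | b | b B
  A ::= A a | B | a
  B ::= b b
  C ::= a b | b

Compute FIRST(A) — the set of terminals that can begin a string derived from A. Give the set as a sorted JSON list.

Compute FIRST by fixpoint:
round 1:
  A via A→a: +{a}
  B via B→b b: +{b}
  C via C→a b: +{a}
  C via C→b: +{b}
  S via S→C: +{a,b}
  FIRST[S]={a,b}  FIRST[A]={a}  FIRST[B]={b}  FIRST[C]={a,b}
round 2:
  A via A→B: +{b}
  FIRST[S]={a,b}  FIRST[A]={a,b}  FIRST[B]={b}  FIRST[C]={a,b}
round 3: — fixpoint
  FIRST[S]={a,b}  FIRST[A]={a,b}  FIRST[B]={b}  FIRST[C]={a,b}

FIRST(A) = ["a", "b"]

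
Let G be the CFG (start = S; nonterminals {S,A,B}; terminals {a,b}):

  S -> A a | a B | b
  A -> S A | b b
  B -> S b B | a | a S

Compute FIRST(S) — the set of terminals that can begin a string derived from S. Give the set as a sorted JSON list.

FIRST iteration:
iter 1:
  A via A→b b: +{b}
  B via B→a: +{a}
  S via S→A a: +{b}
  S via S→a B: +{a}
  FIRST[S]={a,b}  FIRST[A]={b}  FIRST[B]={a}
iter 2:
  A via A→S A: +{a}
  B via B→S b B: +{b}
  FIRST[S]={a,b}  FIRST[A]={a,b}  FIRST[B]={a,b}
iter 3: — fixpoint
  FIRST[S]={a,b}  FIRST[A]={a,b}  FIRST[B]={a,b}

FIRST(S) = ["a", "b"]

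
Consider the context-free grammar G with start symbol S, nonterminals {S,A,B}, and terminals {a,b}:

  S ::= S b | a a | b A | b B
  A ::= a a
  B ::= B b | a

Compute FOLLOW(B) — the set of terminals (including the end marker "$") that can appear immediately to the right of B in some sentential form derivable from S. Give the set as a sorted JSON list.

Compute FIRST by fixpoint:
[1]
  A via A→a a: +{a}
  B via B→a: +{a}
  S via S→a a: +{a}
  S via S→b A: +{b}
  FIRST[S]={a,b}  FIRST[A]={a}  FIRST[B]={a}
[2] — fixpoint
  FIRST[S]={a,b}  FIRST[A]={a}  FIRST[B]={a}

FOLLOW sets:
seed FOLLOW(S) with $
pass 1:
  B→B b: FOLLOW(B) ⊇ FIRST(b) = {b}; new: +{b}
  S→S b: FOLLOW(S) ⊇ FIRST(b) = {b}; new: +{b}
  S→b A: FOLLOW(A) ⊇ FOLLOW(S) ⊇ {$,b}; new: +{$,b}
  S→b B: FOLLOW(B) ⊇ FOLLOW(S) ⊇ {$,b}; new: +{$}
  FOLLOW[S]={$,b}  FOLLOW[A]={$,b}  FOLLOW[B]={$,b}
pass 2: done
  FOLLOW[S]={$,b}  FOLLOW[A]={$,b}  FOLLOW[B]={$,b}

FOLLOW(B) = ["$", "b"]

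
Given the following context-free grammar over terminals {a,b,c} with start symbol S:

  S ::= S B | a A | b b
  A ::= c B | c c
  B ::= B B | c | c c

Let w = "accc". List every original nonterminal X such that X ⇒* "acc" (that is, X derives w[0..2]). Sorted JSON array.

Convert to CNF:
  S -> S B | T1 A | T2 T2
  A -> T0 B | T0 T0
  B -> B B | T0 T0 | c
  T0 -> c
  T1 -> a
  T2 -> b

Fill CYK table bottom-up, restricted to cells inside w[0..2]:
  T[0,0] 'a' = {T1}  orig:{}
  T[1,1] 'c' = {B,T0}  orig:{B}
  T[2,2] 'c' = {B,T0}  orig:{B}
  T[0,1] 'ac' = ∅
  T[1,2] 'cc' = {A,B}
  T[0,2] 'acc' = {S}

Original NTs in T[0,2] deriving "acc": ["S"]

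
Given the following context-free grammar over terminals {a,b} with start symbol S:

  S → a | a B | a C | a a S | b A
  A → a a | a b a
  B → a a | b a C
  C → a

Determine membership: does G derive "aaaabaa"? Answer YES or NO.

CNF form of G:
  S -> T0 B | T0 C | T0 X4 | T1 A | a
  A -> T0 T0 | T0 X2
  B -> T0 T0 | T1 X3
  C -> a
  T0 -> a
  T1 -> b
  X2 -> T1 T0
  X3 -> T0 C
  X4 -> T0 S

CYK table (by increasing span):
  T[0,0] 'a' = {C,S,T0}  orig:{C,S}
  T[1,1] 'a' = {C,S,T0}  orig:{C,S}
  T[2,2] 'a' = {C,S,T0}  orig:{C,S}
  T[3,3] 'a' = {C,S,T0}  orig:{C,S}
  T[4,4] 'b' = {T1}  orig:{}
  T[5,5] 'a' = {C,S,T0}  orig:{C,S}
  T[6,6] 'a' = {C,S,T0}  orig:{C,S}
  T[0,1] 'aa' = {A,B,S,X3,X4}  orig:{A,B,S}
  T[1,2] 'aa' = {A,B,S,X3,X4}  orig:{A,B,S}
  T[2,3] 'aa' = {A,B,S,X3,X4}  orig:{A,B,S}
  T[3,4] 'ab' = ∅
  T[4,5] 'ba' = {X2}  orig:{}
  T[5,6] 'aa' = {A,B,S,X3,X4}  orig:{A,B,S}
  T[0,2] 'aaa' = {S,X4}  orig:{S}
  T[1,3] 'aaa' = {S,X4}  orig:{S}
  T[2,4] 'aab' = ∅
  T[3,5] 'aba' = {A}
  T[4,6] 'baa' = {B,S}
  T[0,3] 'aaaa' = {S,X4}  orig:{S}
  T[1,4] 'aaab' = ∅
  T[2,5] 'aaba' = ∅
  T[3,6] 'abaa' = {S,X4}  orig:{S}
  T[0,4] 'aaaab' = ∅
  T[1,5] 'aaaba' = ∅
  T[2,6] 'aabaa' = {S,X4}  orig:{S}
  T[0,5] 'aaaaba' = ∅
  T[1,6] 'aaabaa' = {S,X4}  orig:{S}
  T[0,6] 'aaaabaa' = {S,X4}  orig:{S}

S ∈ T[0,6] ⇒ YES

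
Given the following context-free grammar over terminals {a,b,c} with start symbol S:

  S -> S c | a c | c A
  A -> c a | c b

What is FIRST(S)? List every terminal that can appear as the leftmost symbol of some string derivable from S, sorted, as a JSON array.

FIRST iteration:
[1]
  A via A→c a: +{c}
  S via S→a c: +{a}
  S via S→c A: +{c}
  S: {a,c}  A: {c}
[2] done
  S: {a,c}  A: {c}

FIRST(S) = ["a", "c"]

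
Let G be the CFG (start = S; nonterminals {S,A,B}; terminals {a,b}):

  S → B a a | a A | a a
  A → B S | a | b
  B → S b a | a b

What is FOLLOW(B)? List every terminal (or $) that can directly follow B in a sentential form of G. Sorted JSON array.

FIRST sets, iterate to fixpoint:
pass 1:
  A via A→a: +{a}
  A via A→b: +{b}
  B via B→a b: +{a}
  S via S→B a a: +{a}
  FIRST(S)={a}  FIRST(A)={a,b}  FIRST(B)={a}
pass 2: done
  FIRST(S)={a}  FIRST(A)={a,b}  FIRST(B)={a}

FOLLOW iteration:
seed FOLLOW(S) with $
iter 1:
  A→B S: FOLLOW(B) ⊇ FIRST(S) = {a}; new: +{a}
  B→S b a: FOLLOW(S) ⊇ FIRST(b) = {b}; new: +{b}
  S→a A: FOLLOW(A) ⊇ FOLLOW(S) ⊇ {$,b}; new: +{$,b}
  FOLLOW[S]={$,b}  FOLLOW[A]={$,b}  FOLLOW[B]={a}
iter 2: (no change)
  FOLLOW[S]={$,b}  FOLLOW[A]={$,b}  FOLLOW[B]={a}

FOLLOW(B) = ["a"]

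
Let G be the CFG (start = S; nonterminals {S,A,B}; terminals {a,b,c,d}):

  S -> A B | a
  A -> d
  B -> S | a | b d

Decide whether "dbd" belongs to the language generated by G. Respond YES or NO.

CNF form of G:
  S -> A B | a
  A -> d
  B -> A B | T0 T1 | a
  T0 -> b
  T1 -> d

CYK table (by increasing span):
  T[0,0] 'd' = {A,T1}  orig:{A}
  T[1,1] 'b' = {T0}  orig:{}
  T[2,2] 'd' = {A,T1}  orig:{A}
  T[0,1] 'db' = ∅
  T[1,2] 'bd' = {B}
  T[0,2] 'dbd' = {B,S}

S ∈ T[0,2] ⇒ YES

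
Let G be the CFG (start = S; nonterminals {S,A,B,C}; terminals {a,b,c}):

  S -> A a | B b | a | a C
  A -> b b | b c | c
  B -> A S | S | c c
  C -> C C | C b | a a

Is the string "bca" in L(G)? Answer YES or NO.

CNF form of G:
  S -> A T2 | B T0 | T2 C | a
  A -> T0 T0 | T0 T1 | c
  B -> A S | A T2 | B T0 | T1 T1 | T2 C | a
  C -> C C | C T0 | T2 T2
  T0 -> b
  T1 -> c
  T2 -> a

CYK table (by increasing span):
  T[0,0] 'b' = {T0}  orig:{}
  T[1,1] 'c' = {A,T1}  orig:{A}
  T[2,2] 'a' = {B,S,T2}  orig:{B,S}
  T[0,1] 'bc' = {A}
  T[1,2] 'ca' = {B,S}
  T[0,2] 'bca' = {B,S}

S ∈ T[0,2] ⇒ YES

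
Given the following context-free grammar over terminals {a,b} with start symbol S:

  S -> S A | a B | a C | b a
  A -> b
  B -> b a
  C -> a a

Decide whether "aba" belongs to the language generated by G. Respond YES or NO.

CNF form of G:
  S -> S A | T0 T1 | T1 B | T1 C
  A -> b
  B -> T0 T1
  C -> T1 T1
  T0 -> b
  T1 -> a

CYK table (by increasing span):
  cell(0,0) a: {T1}  orig:{}
  cell(1,1) b: {A,T0}  orig:{A}
  cell(2,2) a: {T1}  orig:{}
  cell(0,1) ab: ∅
  cell(1,2) ba: {B,S}
  cell(0,2) aba: {S}

S ∈ T[0,2] ⇒ YES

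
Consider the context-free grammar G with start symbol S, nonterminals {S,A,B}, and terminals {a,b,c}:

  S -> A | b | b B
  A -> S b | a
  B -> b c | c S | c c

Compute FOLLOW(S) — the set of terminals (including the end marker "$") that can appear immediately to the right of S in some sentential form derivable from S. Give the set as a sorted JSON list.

FIRST sets, iterate to fixpoint:
pass 1:
  A via A→a: +{a}
  B via B→b c: +{b}
  B via B→c S: +{c}
  S via S→A: +{a}
  S via S→b: +{b}
  S: {a,b}  A: {a}  B: {b,c}
pass 2:
  A via A→S b: +{b}
  S: {a,b}  A: {a,b}  B: {b,c}
pass 3: (no change)
  S: {a,b}  A: {a,b}  B: {b,c}

FOLLOW iteration:
FOLLOW(S) := {$}
iter 1:
  A→S b: FOLLOW(S) ⊇ FIRST(b) = {b}; new: +{b}
  S→A: FOLLOW(A) ⊇ FOLLOW(S) ⊇ {$,b}; new: +{$,b}
  S→b B: FOLLOW(B) ⊇ FOLLOW(S) ⊇ {$,b}; new: +{$,b}
  FOLLOW[S]={$,b}  FOLLOW[A]={$,b}  FOLLOW[B]={$,b}
iter 2: — fixpoint
  FOLLOW[S]={$,b}  FOLLOW[A]={$,b}  FOLLOW[B]={$,b}

FOLLOW(S) = ["$", "b"]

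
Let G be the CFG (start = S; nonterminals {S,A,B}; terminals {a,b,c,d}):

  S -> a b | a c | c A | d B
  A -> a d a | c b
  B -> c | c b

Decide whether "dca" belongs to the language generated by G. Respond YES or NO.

CNF form of G:
  S -> T0 T2 | T0 T3 | T1 B | T2 A
  A -> T0 X4 | T2 T3
  B -> T2 T3 | c
  T0 -> a
  T1 -> d
  T2 -> c
  T3 -> b
  X4 -> T1 T0

CYK table (by increasing span):
  T[0,0] 'd' = {T1}  orig:{}
  T[1,1] 'c' = {B,T2}  orig:{B}
  T[2,2] 'a' = {T0}  orig:{}
  T[0,1] 'dc' = {S}
  T[1,2] 'ca' = ∅
  T[0,2] 'dca' = ∅

S ∉ T[0,2] ⇒ NO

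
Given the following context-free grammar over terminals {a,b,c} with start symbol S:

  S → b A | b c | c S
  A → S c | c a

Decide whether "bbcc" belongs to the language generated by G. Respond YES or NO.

CNF form of G:
  S -> T0 S | T2 A | T2 T0
  A -> S T0 | T0 T1
  T0 -> c
  T1 -> a
  T2 -> b

CYK fill:
  cell(0,0) b: {T2}  orig:{}
  cell(1,1) b: {T2}  orig:{}
  cell(2,2) c: {T0}  orig:{}
  cell(3,3) c: {T0}  orig:{}
  cell(0,1) bb: ∅
  cell(1,2) bc: {S}
  cell(2,3) cc: ∅
  cell(0,2) bbc: ∅
  cell(1,3) bcc: {A}
  cell(0,3) bbcc: {S}

S ∈ T[0,3] ⇒ YES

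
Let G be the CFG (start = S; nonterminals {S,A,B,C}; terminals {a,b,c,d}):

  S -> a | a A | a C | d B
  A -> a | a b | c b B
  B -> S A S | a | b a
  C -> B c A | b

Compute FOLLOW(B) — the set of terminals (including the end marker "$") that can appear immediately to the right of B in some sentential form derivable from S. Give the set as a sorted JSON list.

Compute FIRST by fixpoint:
iter 1:
  A via A→a: +{a}
  A via A→c b B: +{c}
  B via B→a: +{a}
  B via B→b a: +{b}
  C via C→B c A: +{a,b}
  S via S→a: +{a}
  S via S→d B: +{d}
  FIRST[S]={a,d}  FIRST[A]={a,c}  FIRST[B]={a,b}  FIRST[C]={a,b}
iter 2:
  B via B→S A S: +{d}
  C via C→B c A: +{d}
  FIRST[S]={a,d}  FIRST[A]={a,c}  FIRST[B]={a,b,d}  FIRST[C]={a,b,d}
iter 3: done
  FIRST[S]={a,d}  FIRST[A]={a,c}  FIRST[B]={a,b,d}  FIRST[C]={a,b,d}

FOLLOW iteration:
seed FOLLOW(S) with $
pass 1:
  B→S A S: FOLLOW(S) ⊇ FIRST(A) = {a,c}; new: +{a,c}
  B→S A S: FOLLOW(A) ⊇ FIRST(S) = {a,d}; new: +{a,d}
  C→B c A: FOLLOW(B) ⊇ FIRST(c) = {c}; new: +{c}
  S→a A: FOLLOW(A) ⊇ FOLLOW(S) ⊇ {$,a,c}; new: +{$,c}
  S→a C: FOLLOW(C) ⊇ FOLLOW(S) ⊇ {$,a,c}; new: +{$,a,c}
  S→d B: FOLLOW(B) ⊇ FOLLOW(S) ⊇ {$,a,c}; new: +{$,a}
  FOLLOW[S]={$,a,c}  FOLLOW[A]={$,a,c,d}  FOLLOW[B]={$,a,c}  FOLLOW[C]={$,a,c}
pass 2:
  A→c b B: FOLLOW(B) ⊇ FOLLOW(A) ⊇ {$,a,c,d}; new: +{d}
  B→S A S: FOLLOW(S) ⊇ FOLLOW(B) ⊇ {$,a,c,d}; new: +{d}
  S→a C: FOLLOW(C) ⊇ FOLLOW(S) ⊇ {$,a,c,d}; new: +{d}
  FOLLOW[S]={$,a,c,d}  FOLLOW[A]={$,a,c,d}  FOLLOW[B]={$,a,c,d}  FOLLOW[C]={$,a,c,d}
pass 3: (no change)
  FOLLOW[S]={$,a,c,d}  FOLLOW[A]={$,a,c,d}  FOLLOW[B]={$,a,c,d}  FOLLOW[C]={$,a,c,d}

FOLLOW(B) = ["$", "a", "c", "d"]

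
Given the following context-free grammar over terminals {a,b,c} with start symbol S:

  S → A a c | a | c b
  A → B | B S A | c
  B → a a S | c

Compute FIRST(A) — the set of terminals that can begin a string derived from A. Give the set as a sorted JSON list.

Compute FIRST by fixpoint:
round 1:
  A via A→c: +{c}
  B via B→a a S: +{a}
  B via B→c: +{c}
  S via S→A a c: +{c}
  S via S→a: +{a}
  S: {a,c}  A: {c}  B: {a,c}
round 2:
  A via A→B: +{a}
  S: {a,c}  A: {a,c}  B: {a,c}
round 3: (stable)
  S: {a,c}  A: {a,c}  B: {a,c}

FIRST(A) = ["a", "c"]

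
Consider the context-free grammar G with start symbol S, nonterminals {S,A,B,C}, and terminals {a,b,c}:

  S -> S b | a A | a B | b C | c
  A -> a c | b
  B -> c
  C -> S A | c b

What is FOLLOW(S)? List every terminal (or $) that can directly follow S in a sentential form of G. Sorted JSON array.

Compute FIRST by fixpoint:
round 1:
  A via A→a c: +{a}
  A via A→b: +{b}
  B via B→c: +{c}
  C via C→c b: +{c}
  S via S→a A: +{a}
  S via S→b C: +{b}
  S via S→c: +{c}
  S: {a,b,c}  A: {a,b}  B: {c}  C: {c}
round 2:
  C via C→S A: +{a,b}
  S: {a,b,c}  A: {a,b}  B: {c}  C: {a,b,c}
round 3: (stable)
  S: {a,b,c}  A: {a,b}  B: {c}  C: {a,b,c}

Compute FOLLOW by fixpoint:
seed FOLLOW(S) with $
[1]
  C→S A: FOLLOW(S) ⊇ FIRST(A) = {a,b}; new: +{a,b}
  S→a A: FOLLOW(A) ⊇ FOLLOW(S) ⊇ {$,a,b}; new: +{$,a,b}
  S→a B: FOLLOW(B) ⊇ FOLLOW(S) ⊇ {$,a,b}; new: +{$,a,b}
  S→b C: FOLLOW(C) ⊇ FOLLOW(S) ⊇ {$,a,b}; new: +{$,a,b}
  S: {$,a,b}  A: {$,a,b}  B: {$,a,b}  C: {$,a,b}
[2] done
  S: {$,a,b}  A: {$,a,b}  B: {$,a,b}  C: {$,a,b}

FOLLOW(S) = ["$", "a", "b"]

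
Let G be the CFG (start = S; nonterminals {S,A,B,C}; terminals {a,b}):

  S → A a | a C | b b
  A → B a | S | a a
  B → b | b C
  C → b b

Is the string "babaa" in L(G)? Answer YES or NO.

CNF form of G:
  S -> A T0 | T0 C | T1 T1
  A -> A T0 | B T0 | T0 C | T0 T0 | T1 T1
  B -> T1 C | b
  C -> T1 T1
  T0 -> a
  T1 -> b

CYK table (by increasing span):
  [0..0]={B,T1}  "b"  orig:{B}
  [1..1]={T0}  "a"  orig:{}
  [2..2]={B,T1}  "b"  orig:{B}
  [3..3]={T0}  "a"  orig:{}
  [4..4]={T0}  "a"  orig:{}
  [0..1]={A}  "ba"
  [1..2]=∅  "ab"
  [2..3]={A}  "ba"
  [3..4]={A}  "aa"
  [0..2]=∅  "bab"
  [1..3]=∅  "aba"
  [2..4]={A,S}  "baa"
  [0..3]=∅  "baba"
  [1..4]=∅  "abaa"
  [0..4]=∅  "babaa"

S ∉ T[0,4] ⇒ NO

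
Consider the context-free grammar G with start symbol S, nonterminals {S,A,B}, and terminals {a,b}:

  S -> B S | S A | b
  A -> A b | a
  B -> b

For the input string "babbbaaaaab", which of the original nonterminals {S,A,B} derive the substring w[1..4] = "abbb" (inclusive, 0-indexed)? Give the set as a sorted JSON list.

CNF form of G:
  S -> B S | S A | b
  A -> A T0 | a
  B -> b
  T0 -> b

CYK fill, restricted to cells inside w[1..4]:
  [1..1]={A}  "a"
  [2..2]={B,S,T0}  "b"  orig:{B,S}
  [3..3]={B,S,T0}  "b"  orig:{B,S}
  [4..4]={B,S,T0}  "b"  orig:{B,S}
  [1..2]={A}  "ab"
  [2..3]={S}  "bb"
  [3..4]={S}  "bb"
  [1..3]={A}  "abb"
  [2..4]={S}  "bbb"
  [1..4]={A}  "abbb"

Original NTs in T[1,4] deriving "abbb": ["A"]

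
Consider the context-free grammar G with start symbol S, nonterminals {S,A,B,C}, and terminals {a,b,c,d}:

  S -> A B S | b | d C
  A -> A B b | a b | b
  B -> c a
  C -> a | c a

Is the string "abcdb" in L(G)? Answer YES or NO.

Convert to CNF:
  S -> A X5 | T3 C | b
  A -> A X4 | T1 T0 | b
  B -> T2 T1
  C -> T2 T1 | a
  T0 -> b
  T1 -> a
  T2 -> c
  T3 -> d
  X4 -> B T0
  X5 -> B S

Fill CYK table bottom-up:
  T[0,0] 'a' = {C,T1}  orig:{C}
  T[1,1] 'b' = {A,S,T0}  orig:{A,S}
  T[2,2] 'c' = {T2}  orig:{}
  T[3,3] 'd' = {T3}  orig:{}
  T[4,4] 'b' = {A,S,T0}  orig:{A,S}
  T[0,1] 'ab' = {A}
  T[1,2] 'bc' = ∅
  T[2,3] 'cd' = ∅
  T[3,4] 'db' = ∅
  T[0,2] 'abc' = ∅
  T[1,3] 'bcd' = ∅
  T[2,4] 'cdb' = ∅
  T[0,3] 'abcd' = ∅
  T[1,4] 'bcdb' = ∅
  T[0,4] 'abcdb' = ∅

S ∉ T[0,4] ⇒ NO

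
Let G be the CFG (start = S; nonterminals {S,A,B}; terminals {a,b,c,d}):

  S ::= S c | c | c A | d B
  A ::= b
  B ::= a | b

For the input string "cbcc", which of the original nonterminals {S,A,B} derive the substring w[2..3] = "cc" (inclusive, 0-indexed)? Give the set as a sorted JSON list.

CNF form of G:
  S -> S T0 | T0 A | T1 B | c
  A -> b
  B -> a | b
  T0 -> c
  T1 -> d

CYK table (by increasing span), restricted to cells inside w[2..3]:
  [2..2]={S,T0}  "c"  orig:{S}
  [3..3]={S,T0}  "c"  orig:{S}
  [2..3]={S}  "cc"

Original NTs in T[2,3] deriving "cc": ["S"]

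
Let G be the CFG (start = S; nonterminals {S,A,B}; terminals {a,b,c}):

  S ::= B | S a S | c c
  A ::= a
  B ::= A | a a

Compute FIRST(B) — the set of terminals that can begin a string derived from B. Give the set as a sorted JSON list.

FIRST sets, iterate to fixpoint:
iter 1:
  A via A→a: +{a}
  B via B→A: +{a}
  S via S→B: +{a}
  S via S→c c: +{c}
  S: {a,c}  A: {a}  B: {a}
iter 2: (no change)
  S: {a,c}  A: {a}  B: {a}

FIRST(B) = ["a"]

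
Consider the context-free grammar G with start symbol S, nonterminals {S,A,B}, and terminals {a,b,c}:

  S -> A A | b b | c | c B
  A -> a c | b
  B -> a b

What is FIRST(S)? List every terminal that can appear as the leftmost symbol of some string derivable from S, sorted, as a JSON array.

FIRST sets, iterate to fixpoint:
iter 1:
  A via A→a c: +{a}
  A via A→b: +{b}
  B via B→a b: +{a}
  S via S→A A: +{a,b}
  S via S→c: +{c}
  FIRST(S)={a,b,c}  FIRST(A)={a,b}  FIRST(B)={a}
iter 2: (no change)
  FIRST(S)={a,b,c}  FIRST(A)={a,b}  FIRST(B)={a}

FIRST(S) = ["a", "b", "c"]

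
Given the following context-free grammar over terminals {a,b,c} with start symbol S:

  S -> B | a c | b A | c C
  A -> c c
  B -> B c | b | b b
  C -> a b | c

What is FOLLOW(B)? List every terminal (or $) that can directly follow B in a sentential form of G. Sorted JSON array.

Compute FIRST by fixpoint:
round 1:
  A via A→c c: +{c}
  B via B→b: +{b}
  C via C→a b: +{a}
  C via C→c: +{c}
  S via S→B: +{b}
  S via S→a c: +{a}
  S via S→c C: +{c}
  S: {a,b,c}  A: {c}  B: {b}  C: {a,c}
round 2: done
  S: {a,b,c}  A: {c}  B: {b}  C: {a,c}

FOLLOW sets:
FOLLOW(S) := {$}
iter 1:
  B→B c: FOLLOW(B) ⊇ FIRST(c) = {c}; new: +{c}
  S→B: FOLLOW(B) ⊇ FOLLOW(S) ⊇ {$}; new: +{$}
  S→b A: FOLLOW(A) ⊇ FOLLOW(S) ⊇ {$}; new: +{$}
  S→c C: FOLLOW(C) ⊇ FOLLOW(S) ⊇ {$}; new: +{$}
  FOLLOW(S)={$}  FOLLOW(A)={$}  FOLLOW(B)={$,c}  FOLLOW(C)={$}
iter 2: (stable)
  FOLLOW(S)={$}  FOLLOW(A)={$}  FOLLOW(B)={$,c}  FOLLOW(C)={$}

FOLLOW(B) = ["$", "c"]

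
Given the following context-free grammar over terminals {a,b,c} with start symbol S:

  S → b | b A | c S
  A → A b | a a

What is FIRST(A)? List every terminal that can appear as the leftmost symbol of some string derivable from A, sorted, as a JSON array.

Compute FIRST by fixpoint:
pass 1:
  A via A→a a: +{a}
  S via S→b: +{b}
  S via S→c S: +{c}
  FIRST(S)={b,c}  FIRST(A)={a}
pass 2: — fixpoint
  FIRST(S)={b,c}  FIRST(A)={a}

FIRST(A) = ["a"]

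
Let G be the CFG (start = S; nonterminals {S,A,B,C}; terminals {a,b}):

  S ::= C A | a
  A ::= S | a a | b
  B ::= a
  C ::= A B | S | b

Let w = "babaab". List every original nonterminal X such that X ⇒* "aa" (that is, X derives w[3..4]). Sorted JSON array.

CNF form of G:
  S -> C A | a
  A -> C A | T0 T0 | a | b
  B -> a
  C -> A B | C A | a | b
  T0 -> a

CYK table (by increasing span) — only the sub-triangle for w[3..4]:
  T[3,3] 'a' = {A,B,C,S,T0}  orig:{A,B,C,S}
  T[4,4] 'a' = {A,B,C,S,T0}  orig:{A,B,C,S}
  T[3,4] 'aa' = {A,C,S}

Original NTs in T[3,4] deriving "aa": ["A", "C", "S"]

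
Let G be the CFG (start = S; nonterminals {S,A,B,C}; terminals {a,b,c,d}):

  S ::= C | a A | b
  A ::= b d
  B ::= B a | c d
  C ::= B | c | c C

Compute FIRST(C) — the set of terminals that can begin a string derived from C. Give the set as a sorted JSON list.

FIRST iteration:
round 1:
  A via A→b d: +{b}
  B via B→c d: +{c}
  C via C→B: +{c}
  S via S→C: +{c}
  S via S→a A: +{a}
  S via S→b: +{b}
  S: {a,b,c}  A: {b}  B: {c}  C: {c}
round 2: done
  S: {a,b,c}  A: {b}  B: {c}  C: {c}

FIRST(C) = ["c"]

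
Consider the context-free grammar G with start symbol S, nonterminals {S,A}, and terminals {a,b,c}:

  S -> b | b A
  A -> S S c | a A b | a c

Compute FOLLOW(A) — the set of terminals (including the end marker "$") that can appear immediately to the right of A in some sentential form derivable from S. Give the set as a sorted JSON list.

FIRST iteration:
pass 1:
  A via A→a A b: +{a}
  S via S→b: +{b}
  S: {b}  A: {a}
pass 2:
  A via A→S S c: +{b}
  S: {b}  A: {a,b}
pass 3: — fixpoint
  S: {b}  A: {a,b}

FOLLOW sets:
seed FOLLOW(S) with $
pass 1:
  A→S S c: FOLLOW(S) ⊇ FIRST(S) = {b}; new: +{b}
  A→S S c: FOLLOW(S) ⊇ FIRST(c) = {c}; new: +{c}
  A→a A b: FOLLOW(A) ⊇ FIRST(b) = {b}; new: +{b}
  S→b A: FOLLOW(A) ⊇ FOLLOW(S) ⊇ {$,b,c}; new: +{$,c}
  S: {$,b,c}  A: {$,b,c}
pass 2: (stable)
  S: {$,b,c}  A: {$,b,c}

FOLLOW(A) = ["$", "b", "c"]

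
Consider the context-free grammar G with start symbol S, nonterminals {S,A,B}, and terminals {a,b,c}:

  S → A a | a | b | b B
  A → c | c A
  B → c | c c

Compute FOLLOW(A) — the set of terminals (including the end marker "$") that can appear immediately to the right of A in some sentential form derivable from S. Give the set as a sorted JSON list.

FIRST iteration:
[1]
  A via A→c: +{c}
  B via B→c: +{c}
  S via S→A a: +{c}
  S via S→a: +{a}
  S via S→b: +{b}
  FIRST(S)={a,b,c}  FIRST(A)={c}  FIRST(B)={c}
[2] — fixpoint
  FIRST(S)={a,b,c}  FIRST(A)={c}  FIRST(B)={c}

Compute FOLLOW by fixpoint:
initialize: $ ∈ FOLLOW(S)
[1]
  S→A a: FOLLOW(A) ⊇ FIRST(a) = {a}; new: +{a}
  S→b B: FOLLOW(B) ⊇ FOLLOW(S) ⊇ {$}; new: +{$}
  S: {$}  A: {a}  B: {$}
[2] — fixpoint
  S: {$}  A: {a}  B: {$}

FOLLOW(A) = ["a"]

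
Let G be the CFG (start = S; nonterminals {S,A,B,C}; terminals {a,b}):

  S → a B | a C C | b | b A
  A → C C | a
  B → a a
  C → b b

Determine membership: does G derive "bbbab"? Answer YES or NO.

Convert to CNF:
  S -> T0 B | T0 X2 | T1 A | b
  A -> C C | a
  B -> T0 T0
  C -> T1 T1
  T0 -> a
  T1 -> b
  X2 -> C C

Fill CYK table bottom-up:
  [0..0]={S,T1}  "b"  orig:{S}
  [1..1]={S,T1}  "b"  orig:{S}
  [2..2]={S,T1}  "b"  orig:{S}
  [3..3]={A,T0}  "a"  orig:{A}
  [4..4]={S,T1}  "b"  orig:{S}
  [0..1]={C}  "bb"
  [1..2]={C}  "bb"
  [2..3]={S}  "ba"
  [3..4]=∅  "ab"
  [0..2]=∅  "bbb"
  [1..3]=∅  "bba"
  [2..4]=∅  "bab"
  [0..3]=∅  "bbba"
  [1..4]=∅  "bbab"
  [0..4]=∅  "bbbab"

S ∉ T[0,4] ⇒ NO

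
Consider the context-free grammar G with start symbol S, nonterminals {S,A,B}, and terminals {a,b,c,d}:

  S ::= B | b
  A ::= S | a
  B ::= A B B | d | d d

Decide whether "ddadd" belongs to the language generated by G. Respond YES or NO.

Convert to CNF:
  S -> A X3 | T0 T0 | b | d
  A -> A X1 | T0 T0 | a | b | d
  B -> A X2 | T0 T0 | d
  T0 -> d
  X1 -> B B
  X2 -> B B
  X3 -> B B

CYK fill:
  cell(0,0) d: {A,B,S,T0}  orig:{A,B,S}
  cell(1,1) d: {A,B,S,T0}  orig:{A,B,S}
  cell(2,2) a: {A}
  cell(3,3) d: {A,B,S,T0}  orig:{A,B,S}
  cell(4,4) d: {A,B,S,T0}  orig:{A,B,S}
  cell(0,1) dd: {A,B,S,X1,X2,X3}  orig:{A,B,S}
  cell(1,2) da: ∅
  cell(2,3) ad: ∅
  cell(3,4) dd: {A,B,S,X1,X2,X3}  orig:{A,B,S}
  cell(0,2) dda: ∅
  cell(1,3) dad: ∅
  cell(2,4) add: {A,B,S}
  cell(0,3) ddad: ∅
  cell(1,4) dadd: {X1,X2,X3}  orig:{}
  cell(0,4) ddadd: {A,B,S,X1,X2,X3}  orig:{A,B,S}

S ∈ T[0,4] ⇒ YES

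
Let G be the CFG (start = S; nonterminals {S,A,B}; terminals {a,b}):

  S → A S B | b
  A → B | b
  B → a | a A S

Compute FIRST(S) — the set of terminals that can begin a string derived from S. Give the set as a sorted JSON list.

FIRST iteration:
round 1:
  A via A→b: +{b}
  B via B→a: +{a}
  S via S→A S B: +{b}
  S: {b}  A: {b}  B: {a}
round 2:
  A via A→B: +{a}
  S via S→A S B: +{a}
  S: {a,b}  A: {a,b}  B: {a}
round 3: (stable)
  S: {a,b}  A: {a,b}  B: {a}

FIRST(S) = ["a", "b"]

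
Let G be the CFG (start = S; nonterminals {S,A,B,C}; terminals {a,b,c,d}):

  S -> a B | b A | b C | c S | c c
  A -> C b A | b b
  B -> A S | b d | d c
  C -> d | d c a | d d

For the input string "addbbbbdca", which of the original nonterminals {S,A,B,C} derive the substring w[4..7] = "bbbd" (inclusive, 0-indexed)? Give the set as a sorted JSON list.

CNF form of G:
  S -> T0 A | T0 C | T2 S | T2 T2 | T3 B
  A -> C X4 | T0 T0
  B -> A S | T0 T1 | T1 T2
  C -> T1 T1 | T1 X5 | d
  T0 -> b
  T1 -> d
  T2 -> c
  T3 -> a
  X4 -> T0 A
  X5 -> T2 T3

Fill CYK table bottom-up — only the sub-triangle for w[4..7]:
  T[4,4] 'b' = {T0}  orig:{}
  T[5,5] 'b' = {T0}  orig:{}
  T[6,6] 'b' = {T0}  orig:{}
  T[7,7] 'd' = {C,T1}  orig:{C}
  T[4,5] 'bb' = {A}
  T[5,6] 'bb' = {A}
  T[6,7] 'bd' = {B,S}
  T[4,6] 'bbb' = {S,X4}  orig:{S}
  T[5,7] 'bbd' = ∅
  T[4,7] 'bbbd' = {B}

Original NTs in T[4,7] deriving "bbbd": ["B"]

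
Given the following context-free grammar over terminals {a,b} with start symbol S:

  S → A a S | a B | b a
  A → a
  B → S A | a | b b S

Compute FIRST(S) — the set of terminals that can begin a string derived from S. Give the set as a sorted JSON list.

FIRST sets, iterate to fixpoint:
round 1:
  A via A→a: +{a}
  B via B→a: +{a}
  B via B→b b S: +{b}
  S via S→A a S: +{a}
  S via S→b a: +{b}
  FIRST[S]={a,b}  FIRST[A]={a}  FIRST[B]={a,b}
round 2: (stable)
  FIRST[S]={a,b}  FIRST[A]={a}  FIRST[B]={a,b}

FIRST(S) = ["a", "b"]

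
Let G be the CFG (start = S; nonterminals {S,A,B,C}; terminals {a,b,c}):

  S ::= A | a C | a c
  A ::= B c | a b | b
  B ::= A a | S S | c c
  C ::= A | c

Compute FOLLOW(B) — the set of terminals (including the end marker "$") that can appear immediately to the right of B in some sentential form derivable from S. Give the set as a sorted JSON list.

FIRST sets, iterate to fixpoint:
[1]
  A via A→a b: +{a}
  A via A→b: +{b}
  B via B→A a: +{a,b}
  B via B→c c: +{c}
  C via C→A: +{a,b}
  C via C→c: +{c}
  S via S→A: +{a,b}
  FIRST[S]={a,b}  FIRST[A]={a,b}  FIRST[B]={a,b,c}  FIRST[C]={a,b,c}
[2]
  A via A→B c: +{c}
  S via S→A: +{c}
  FIRST[S]={a,b,c}  FIRST[A]={a,b,c}  FIRST[B]={a,b,c}  FIRST[C]={a,b,c}
[3] done
  FIRST[S]={a,b,c}  FIRST[A]={a,b,c}  FIRST[B]={a,b,c}  FIRST[C]={a,b,c}

FOLLOW iteration:
initialize: $ ∈ FOLLOW(S)
round 1:
  A→B c: FOLLOW(B) ⊇ FIRST(c) = {c}; new: +{c}
  B→A a: FOLLOW(A) ⊇ FIRST(a) = {a}; new: +{a}
  B→S S: FOLLOW(S) ⊇ FIRST(S) = {a,b,c}; new: +{a,b,c}
  S→A: FOLLOW(A) ⊇ FOLLOW(S) ⊇ {$,a,b,c}; new: +{$,b,c}
  S→a C: FOLLOW(C) ⊇ FOLLOW(S) ⊇ {$,a,b,c}; new: +{$,a,b,c}
  FOLLOW[S]={$,a,b,c}  FOLLOW[A]={$,a,b,c}  FOLLOW[B]={c}  FOLLOW[C]={$,a,b,c}
round 2: (no change)
  FOLLOW[S]={$,a,b,c}  FOLLOW[A]={$,a,b,c}  FOLLOW[B]={c}  FOLLOW[C]={$,a,b,c}

FOLLOW(B) = ["c"]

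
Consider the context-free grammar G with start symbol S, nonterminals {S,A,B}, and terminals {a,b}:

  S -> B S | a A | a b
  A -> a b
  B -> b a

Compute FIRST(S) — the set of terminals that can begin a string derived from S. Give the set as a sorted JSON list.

Compute FIRST by fixpoint:
iter 1:
  A via A→a b: +{a}
  B via B→b a: +{b}
  S via S→B S: +{b}
  S via S→a A: +{a}
  S: {a,b}  A: {a}  B: {b}
iter 2: (stable)
  S: {a,b}  A: {a}  B: {b}

FIRST(S) = ["a", "b"]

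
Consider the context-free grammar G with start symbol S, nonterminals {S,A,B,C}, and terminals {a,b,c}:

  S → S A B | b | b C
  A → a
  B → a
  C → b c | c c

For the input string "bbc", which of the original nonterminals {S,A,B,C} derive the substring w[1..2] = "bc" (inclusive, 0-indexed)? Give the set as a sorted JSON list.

Convert to CNF:
  S -> S X2 | T0 C | b
  A -> a
  B -> a
  C -> T0 T1 | T1 T1
  T0 -> b
  T1 -> c
  X2 -> A B

CYK fill (cells [i..j] with 1 ≤ i ≤ j ≤ 2 only):
  cell(1,1) b: {S,T0}  orig:{S}
  cell(2,2) c: {T1}  orig:{}
  cell(1,2) bc: {C}

Original NTs in T[1,2] deriving "bc": ["C"]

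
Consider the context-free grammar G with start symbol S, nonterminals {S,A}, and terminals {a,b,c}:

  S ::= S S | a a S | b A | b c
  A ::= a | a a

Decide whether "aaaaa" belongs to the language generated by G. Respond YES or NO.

CNF form of G:
  S -> S S | T0 X3 | T1 A | T1 T2
  A -> T0 T0 | a
  T0 -> a
  T1 -> b
  T2 -> c
  X3 -> T0 S

CYK table (by increasing span):
  cell(0,0) a: {A,T0}  orig:{A}
  cell(1,1) a: {A,T0}  orig:{A}
  cell(2,2) a: {A,T0}  orig:{A}
  cell(3,3) a: {A,T0}  orig:{A}
  cell(4,4) a: {A,T0}  orig:{A}
  cell(0,1) aa: {A}
  cell(1,2) aa: {A}
  cell(2,3) aa: {A}
  cell(3,4) aa: {A}
  cell(0,2) aaa: ∅
  cell(1,3) aaa: ∅
  cell(2,4) aaa: ∅
  cell(0,3) aaaa: ∅
  cell(1,4) aaaa: ∅
  cell(0,4) aaaaa: ∅

S ∉ T[0,4] ⇒ NO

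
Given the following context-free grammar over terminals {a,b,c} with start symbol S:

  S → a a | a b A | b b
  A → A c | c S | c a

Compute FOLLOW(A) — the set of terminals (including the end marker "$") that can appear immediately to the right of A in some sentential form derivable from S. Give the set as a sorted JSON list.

FIRST iteration:
iter 1:
  A via A→c S: +{c}
  S via S→a a: +{a}
  S via S→b b: +{b}
  S: {a,b}  A: {c}
iter 2: (stable)
  S: {a,b}  A: {c}

FOLLOW sets:
seed FOLLOW(S) with $
iter 1:
  A→A c: FOLLOW(A) ⊇ FIRST(c) = {c}; new: +{c}
  A→c S: FOLLOW(S) ⊇ FOLLOW(A) ⊇ {c}; new: +{c}
  S→a b A: FOLLOW(A) ⊇ FOLLOW(S) ⊇ {$,c}; new: +{$}
  FOLLOW(S)={$,c}  FOLLOW(A)={$,c}
iter 2: (stable)
  FOLLOW(S)={$,c}  FOLLOW(A)={$,c}

FOLLOW(A) = ["$", "c"]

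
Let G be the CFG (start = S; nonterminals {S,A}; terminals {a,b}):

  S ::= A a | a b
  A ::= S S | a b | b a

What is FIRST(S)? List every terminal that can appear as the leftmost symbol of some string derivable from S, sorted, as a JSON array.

FIRST iteration:
[1]
  A via A→a b: +{a}
  A via A→b a: +{b}
  S via S→A a: +{a,b}
  FIRST[S]={a,b}  FIRST[A]={a,b}
[2] (stable)
  FIRST[S]={a,b}  FIRST[A]={a,b}

FIRST(S) = ["a", "b"]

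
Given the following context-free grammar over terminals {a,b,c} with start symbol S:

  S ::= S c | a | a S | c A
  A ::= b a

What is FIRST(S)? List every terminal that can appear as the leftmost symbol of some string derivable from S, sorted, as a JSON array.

FIRST sets, iterate to fixpoint:
pass 1:
  A via A→b a: +{b}
  S via S→a: +{a}
  S via S→c A: +{c}
  S: {a,c}  A: {b}
pass 2: (stable)
  S: {a,c}  A: {b}

FIRST(S) = ["a", "c"]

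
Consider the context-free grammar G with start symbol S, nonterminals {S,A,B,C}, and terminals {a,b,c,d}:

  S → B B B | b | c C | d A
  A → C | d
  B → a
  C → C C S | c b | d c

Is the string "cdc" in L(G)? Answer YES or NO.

CNF form of G:
  S -> B X5 | T0 C | T2 A | b
  A -> C X3 | T0 T1 | T2 T0 | d
  B -> a
  C -> C X4 | T0 T1 | T2 T0
  T0 -> c
  T1 -> b
  T2 -> d
  X3 -> C S
  X4 -> C S
  X5 -> B B

Fill CYK table bottom-up:
  cell(0,0) c: {T0}  orig:{}
  cell(1,1) d: {A,T2}  orig:{A}
  cell(2,2) c: {T0}  orig:{}
  cell(0,1) cd: ∅
  cell(1,2) dc: {A,C}
  cell(0,2) cdc: {S}

S ∈ T[0,2] ⇒ YES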